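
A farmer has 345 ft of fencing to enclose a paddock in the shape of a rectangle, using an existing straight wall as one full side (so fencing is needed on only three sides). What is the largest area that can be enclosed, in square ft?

Let the sides perpendicular to the wall have length x and the parallel side y, so 2x + y = 345 and the area is A = xy = x(345 − 2x).
A'(x) = 345 − 4x = 0 gives x = 345/4, and A''(x) = −4 < 0 confirms a maximum.
Then y = 345 − 2·345/4 = 345/2 and A = 119025/8.

119025/8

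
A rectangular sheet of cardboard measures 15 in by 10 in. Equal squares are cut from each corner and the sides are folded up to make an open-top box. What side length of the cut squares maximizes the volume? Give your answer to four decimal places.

With cut size x, the volume is V(x) = x(15 − 2x)(10 − 2x) for 0 < x < 5.
V'(x) = 12x^2 − 100x + 150. Setting V'(x) = 0 gives x ≈ 1.9619 (the root in (0, 5)).
V''(x) = 24x − 100 is negative there, so this is the maximum; V ≈ 132.0382.

1.9619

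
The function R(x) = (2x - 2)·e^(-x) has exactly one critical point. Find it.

2

Differentiating with the product rule gives R'(x) = (-2x + 4)·e^(-x). Since e^(-x) > 0, the only critical point is x = 2.
R''(2) has the same sign as -2 < 0, so this is a local maximum.
R(2) = (2)·e^(-2) ≈ 0.2707.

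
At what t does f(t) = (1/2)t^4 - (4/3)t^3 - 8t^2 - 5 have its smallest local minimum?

Critical points: f'(t) = 2t^3 - 4t^2 - 16t vanishes at t = -2, 0, 4.
Since f''(t) = 6t^2 - 8t - 16, we get f''(-2) = 24 > 0 ⇒ local minimum; f''(0) = -16 < 0 ⇒ local maximum; f''(4) = 48 > 0 ⇒ local minimum.
The smallest local minimum is f(4) = -271/3.

4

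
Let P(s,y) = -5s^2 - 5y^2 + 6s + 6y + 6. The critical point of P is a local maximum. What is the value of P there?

48/5

∂P/∂s = -10s + 6 = 0 and ∂P/∂y = -10y + 6 = 0, so (s, y) = (3/5, 3/5).
The Hessian has P_{ss} = -10, P_{yy} = -10, P_{sy} = 0, giving D = 100 > 0 with P_{ss} < 0, so the point is a local maximum.
P(3/5, 3/5) = 48/5.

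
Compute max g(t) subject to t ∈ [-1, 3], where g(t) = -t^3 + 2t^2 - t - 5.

Differentiating, g'(t) = -3t^2 + 4t - 1; which vanishes at t = 1/3 and t = 1.
Evaluating at the critical points and endpoints: g(-1) = -1,  g(1/3) = -139/27,  g(1) = -5,  g(3) = -17.
So the maximum is g(-1) = -1.

-1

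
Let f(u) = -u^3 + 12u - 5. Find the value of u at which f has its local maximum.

f'(u) = -3u^2 + 12. Setting f'(u) = 0 gives u ∈ {-2, 2}.
Since f''(u) = -6u, we get f''(-2) = 12 > 0 ⇒ local minimum; f''(2) = -12 < 0 ⇒ local maximum.
So the local maximum value is f(2) = 11.

2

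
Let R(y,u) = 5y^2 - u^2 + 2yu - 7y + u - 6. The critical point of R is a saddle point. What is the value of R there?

-29/4

∂R/∂y = 10y + 2u - 7 = 0 and ∂R/∂u = 2y - 2u + 1 = 0, so (y, u) = (1/2, 1).
The Hessian has R_{yy} = 10, R_{uu} = -2, R_{yu} = 2, giving D = -24 < 0, so the point is a saddle point.
R(1/2, 1) = -29/4.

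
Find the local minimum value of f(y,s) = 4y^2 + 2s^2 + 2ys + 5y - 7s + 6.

∂f/∂y = 8y + 2s + 5 = 0 and ∂f/∂s = 2y + 4s - 7 = 0, so (y, s) = (-17/14, 33/14).
The Hessian has f_{yy} = 8, f_{ss} = 4, f_{ys} = 2, giving D = 28 > 0 with f_{yy} > 0, so the point is a local minimum.
f(-17/14, 33/14) = -37/7.

-37/7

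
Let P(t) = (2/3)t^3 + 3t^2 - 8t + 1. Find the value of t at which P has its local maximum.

Critical points: P'(t) = 2t^2 + 6t - 8 vanishes at t = -4, 1.
Since P''(t) = 4t + 6, we get P''(-4) = -10 < 0 ⇒ local maximum; P''(1) = 10 > 0 ⇒ local minimum.
The local maximum is P(-4) = 115/3.

-4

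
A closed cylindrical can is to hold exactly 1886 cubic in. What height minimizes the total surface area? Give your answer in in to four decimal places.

With radius r and height h, πr²h = 1886 so h = 1886/(πr²), and S(r) = 2πr² + 2πrh = 2πr² + 2·1886/r.
S'(r) = 4πr − 2·1886/r² = 0 ⇒ r³ = 1886/(2π), so r ≈ 6.6956 and h = 2r ≈ 13.3911.
S''(r) = 4π + 4·1886/r³ > 0, so this is the minimum; S ≈ 845.0369.

13.3911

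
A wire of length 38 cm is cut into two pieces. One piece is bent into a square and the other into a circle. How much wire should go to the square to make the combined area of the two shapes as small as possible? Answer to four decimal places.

Let x be the length used for the square. Square side x/4; circle radius (38−x)/(2π).
A(x) = (x/4)² + π·((38−x)/(2π))² = x²/16 + (38−x)²/(4π) for 0 ≤ x ≤ 38. A'(x) = x/8 − (38−x)/(2π) = 0 gives x = 4·38/(π+4) ≈ 21.2838.
A'' = 1/8 + 1/(2π) > 0, so this gives the minimum combined area; x ≈ 21.2838 cm to the square.

21.2838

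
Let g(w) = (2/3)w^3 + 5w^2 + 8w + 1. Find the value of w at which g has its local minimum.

-1

Critical points: g'(w) = 2w^2 + 10w + 8 vanishes at w = -4, -1.
Since g''(w) = 4w + 10, we get g''(-4) = -6 < 0 ⇒ local maximum; g''(-1) = 6 > 0 ⇒ local minimum.
Thus g has its local minimum at w = -1, with value -8/3.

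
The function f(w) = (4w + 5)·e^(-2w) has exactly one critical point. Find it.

f'(w) = 4·e^(-2w) + (4w + 5)·(-2)·e^(-2w) = (-8w - 6)·e^(-2w). Since e^(-2w) > 0, the only critical point is w = -3/4.
f''(-3/4) has the same sign as -8 < 0, so this is a local maximum.
f(-3/4) = (2)·e^(3/2) ≈ 8.9634.

-3/4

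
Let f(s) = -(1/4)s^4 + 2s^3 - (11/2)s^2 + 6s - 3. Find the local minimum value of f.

-1

f'(s) = -s^3 + 6s^2 - 11s + 6 = 0 at s = 1, 2, 3.
f''(s) = -3s^2 + 12s - 11. f''(1) = -2 < 0 ⇒ local maximum; f''(2) = 1 > 0 ⇒ local minimum; f''(3) = -2 < 0 ⇒ local maximum.
The local minimum is f(2) = -1.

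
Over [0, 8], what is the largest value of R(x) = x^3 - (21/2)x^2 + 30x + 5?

85

Differentiating, R'(x) = 3x^2 - 21x + 30; which vanishes at x = 2 and x = 5.
Evaluating at the critical points and endpoints: R(0) = 5; R(2) = 31; R(5) = 35/2; R(8) = 85.
The maximum over the interval is 85, attained at x = 8.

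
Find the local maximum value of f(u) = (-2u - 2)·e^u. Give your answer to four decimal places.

0.2707

f'(u) = (-2)·e^u + (-2u - 2)·1·e^u = (-2u - 4)·e^u. Since e^u > 0, the only critical point is u = -2.
f''(-2) has the same sign as -2 < 0, so this is a local maximum.
f(-2) = (2)·e^(-2) ≈ 0.2707.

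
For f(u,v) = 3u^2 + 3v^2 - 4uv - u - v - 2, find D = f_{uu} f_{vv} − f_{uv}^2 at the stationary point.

∂f/∂u = 6u - 4v - 1 = 0 and ∂f/∂v = -4u + 6v - 1 = 0, so (u, v) = (1/2, 1/2).
The Hessian has f_{uu} = 6, f_{vv} = 6, f_{uv} = -4, giving D = 20 > 0 with f_{uu} > 0, so the point is a local minimum.
D = (6)·(6) − (-4)^2 = 20.

20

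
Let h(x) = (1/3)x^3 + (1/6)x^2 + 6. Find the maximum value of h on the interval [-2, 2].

28/3

The derivative is x^2 + (1/3)x, which vanishes at x = -1/3 and x = 0.
Evaluating at the critical points and endpoints: h(-2) = 4, h(-1/3) = 973/162, h(0) = 6, h(2) = 28/3.
Hence the absolute maximum is 28/3 at x = 2.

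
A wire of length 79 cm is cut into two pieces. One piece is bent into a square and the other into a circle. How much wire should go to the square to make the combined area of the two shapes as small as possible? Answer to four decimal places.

Let x be the length used for the square. Square side x/4; circle radius (79−x)/(2π).
A(x) = (x/4)² + π·((79−x)/(2π))² = x²/16 + (79−x)²/(4π) for 0 ≤ x ≤ 79. A'(x) = x/8 − (79−x)/(2π) = 0 gives x = 4·79/(π+4) ≈ 44.2478.
A'' = 1/8 + 1/(2π) > 0, so this gives the minimum combined area; x ≈ 44.2478 cm to the square.

44.2478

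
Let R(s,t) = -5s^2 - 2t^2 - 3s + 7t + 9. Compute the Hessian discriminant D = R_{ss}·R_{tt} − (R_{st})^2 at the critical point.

∂R/∂s = -10s - 3 = 0 and ∂R/∂t = -4t + 7 = 0, so (s, t) = (-3/10, 7/4).
The Hessian has R_{ss} = -10, R_{tt} = -4, R_{st} = 0, giving D = 40 > 0 with R_{ss} < 0, so the point is a local maximum.
D = (-10)·(-4) − (0)^2 = 40.

40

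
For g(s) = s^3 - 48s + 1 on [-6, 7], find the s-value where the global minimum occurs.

4

Differentiating, g'(s) = 3s^2 - 48; which vanishes at s = -4 and s = 4.
Candidates: g(-6) = 73,  g(-4) = 129,  g(4) = -127,  g(7) = 8.
Hence the absolute minimum is -127 at s = 4.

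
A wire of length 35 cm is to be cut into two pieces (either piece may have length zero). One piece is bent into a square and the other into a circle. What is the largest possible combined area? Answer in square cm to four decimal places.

97.4824

Let x be the length used for the square. Square side x/4; circle radius (35−x)/(2π).
A(x) = (x/4)² + π·((35−x)/(2π))² = x²/16 + (35−x)²/(4π) for 0 ≤ x ≤ 35. A'(x) = x/8 − (35−x)/(2π) = 0 gives x = 4·35/(π+4) ≈ 19.6035.
A'' > 0, so the interior critical point is a minimum; the maximum is at an endpoint. A(0) = 97.4824 and A(35) = 76.5625, so the largest area is 97.4824.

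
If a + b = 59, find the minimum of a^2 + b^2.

With a + b = 59, a^2 + b^2 = a^2 + (59 − a)^2.
The derivative 2a − 2(59 − a) = 4a − 118 vanishes at a = 59/2; second derivative 4 > 0, a minimum.
The minimum is 2·(59/2)^2 = 3481/2.

3481/2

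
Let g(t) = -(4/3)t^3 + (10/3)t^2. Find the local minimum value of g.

g'(t) = -4t^2 + (20/3)t = 0 at t = 0, 5/3.
g''(t) = -8t + 20/3. g''(0) = 20/3 > 0 ⇒ local minimum; g''(5/3) = -20/3 < 0 ⇒ local maximum.
The local minimum is g(0) = 0.

0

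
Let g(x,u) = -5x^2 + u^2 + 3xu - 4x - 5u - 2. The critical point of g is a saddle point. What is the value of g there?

-227/29

∂g/∂x = -10x + 3u - 4 = 0 and ∂g/∂u = 3x + 2u - 5 = 0, so (x, u) = (7/29, 62/29).
The Hessian has g_{xx} = -10, g_{uu} = 2, g_{xu} = 3, giving D = -29 < 0, so the point is a saddle point.
g(7/29, 62/29) = -227/29.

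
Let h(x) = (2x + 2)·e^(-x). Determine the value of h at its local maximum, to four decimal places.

2.0000

By the product rule, h'(x) = (-2x)·e^(-x). Since e^(-x) > 0, the only critical point is x = 0.
h''(0) has the same sign as -2 < 0, so this is a local maximum.
h(0) = (2)·e^(0) ≈ 2.0000.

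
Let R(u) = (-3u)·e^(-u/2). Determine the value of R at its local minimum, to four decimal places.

By the product rule, R'(u) = ((3/2)u - 3)·e^(-u/2). Since e^(-u/2) > 0, the only critical point is u = 2.
R''(2) has the same sign as 3/2 > 0, so this is a local minimum.
R(2) = (-6)·e^(-1) ≈ -2.2073.

-2.2073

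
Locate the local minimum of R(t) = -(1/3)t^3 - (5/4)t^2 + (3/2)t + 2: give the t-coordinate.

-3

R'(t) = -t^2 - (5/2)t + 3/2. Setting R'(t) = 0 gives t ∈ {-3, 1/2}.
Since R''(t) = -2t - 5/2, we get R''(-3) = 7/2 > 0 ⇒ local minimum; R''(1/2) = -7/2 < 0 ⇒ local maximum.
So the local minimum value is R(-3) = -19/4.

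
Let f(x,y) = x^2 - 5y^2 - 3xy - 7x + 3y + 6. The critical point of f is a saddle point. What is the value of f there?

∂f/∂x = 2x - 3y - 7 = 0 and ∂f/∂y = -3x - 10y + 3 = 0, so (x, y) = (79/29, -15/29).
The Hessian has f_{xx} = 2, f_{yy} = -10, f_{xy} = -3, giving D = -29 < 0, so the point is a saddle point.
f(79/29, -15/29) = -125/29.

-125/29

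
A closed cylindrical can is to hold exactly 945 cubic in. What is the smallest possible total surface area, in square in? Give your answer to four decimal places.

With radius r and height h, πr²h = 945 so h = 945/(πr²), and S(r) = 2πr² + 2πrh = 2πr² + 2·945/r.
S'(r) = 4πr − 2·945/r² = 0 ⇒ r³ = 945/(2π), so r ≈ 5.3180 and h = 2r ≈ 10.6361.
S''(r) = 4π + 4·945/r³ > 0, so this is the minimum; S ≈ 533.0923.

533.0923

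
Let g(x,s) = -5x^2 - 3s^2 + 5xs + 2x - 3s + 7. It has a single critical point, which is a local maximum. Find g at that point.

∂g/∂x = -10x + 5s + 2 = 0 and ∂g/∂s = 5x - 6s - 3 = 0, so (x, s) = (-3/35, -4/7).
The Hessian has g_{xx} = -10, g_{ss} = -6, g_{xs} = 5, giving D = 35 > 0 with g_{xx} < 0, so the point is a local maximum.
g(-3/35, -4/7) = 272/35.

272/35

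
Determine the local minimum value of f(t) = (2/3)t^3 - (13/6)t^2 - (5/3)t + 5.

f'(t) = 2t^2 - (13/3)t - 5/3 = 0 at t = -1/3, 5/2.
Second-derivative test with f''(t) = 4t - 13/3: f''(-1/3) = -17/3 < 0 ⇒ local maximum; f''(5/2) = 17/3 > 0 ⇒ local minimum.
The local minimum is f(5/2) = -55/24.

-55/24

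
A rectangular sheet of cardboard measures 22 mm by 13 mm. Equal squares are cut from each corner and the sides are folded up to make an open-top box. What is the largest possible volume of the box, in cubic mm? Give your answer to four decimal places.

With cut size x, the volume is V(x) = x(22 − 2x)(13 − 2x) for 0 < x < 6.5.
V'(x) = 12x^2 − 140x + 286. Setting V'(x) = 0 gives x ≈ 2.6405 (the root in (0, 6.5)).
V''(x) = 24x − 140 is negative there, so this is the maximum; V ≈ 340.7670.

340.7670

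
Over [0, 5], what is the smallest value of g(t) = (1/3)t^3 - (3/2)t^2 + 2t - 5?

-5

Differentiating, g'(t) = t^2 - 3t + 2; which vanishes at t = 1 and t = 2.
Evaluating at the critical points and endpoints: g(0) = -5,  g(1) = -25/6,  g(2) = -13/3,  g(5) = 55/6.
Hence the absolute minimum is -5 at t = 0.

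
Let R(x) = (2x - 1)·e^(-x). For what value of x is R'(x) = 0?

3/2

R'(x) = 2·e^(-x) + (2x - 1)·(-1)·e^(-x) = (-2x + 3)·e^(-x). Since e^(-x) > 0, the only critical point is x = 3/2.
R''(3/2) has the same sign as -2 < 0, so this is a local maximum.
R(3/2) = (2)·e^(-3/2) ≈ 0.4463.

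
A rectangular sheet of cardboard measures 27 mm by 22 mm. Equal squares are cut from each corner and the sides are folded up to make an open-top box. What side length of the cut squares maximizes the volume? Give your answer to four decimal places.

4.0200

With cut size x, the volume is V(x) = x(27 − 2x)(22 − 2x) for 0 < x < 11.
V'(x) = 12x^2 − 196x + 594. Setting V'(x) = 0 gives x ≈ 4.0200 (the root in (0, 11)).
V''(x) = 24x − 196 is negative there, so this is the maximum; V ≈ 1064.0200.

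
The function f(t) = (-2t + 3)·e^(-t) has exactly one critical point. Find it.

5/2

By the product rule, f'(t) = (2t - 5)·e^(-t). Since e^(-t) > 0, the only critical point is t = 5/2.
f''(5/2) has the same sign as 2 > 0, so this is a local minimum.
f(5/2) = (-2)·e^(-5/2) ≈ -0.1642.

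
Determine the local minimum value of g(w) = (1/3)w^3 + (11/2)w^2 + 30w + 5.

-295/6

g'(w) = w^2 + 11w + 30 = 0 at w = -6, -5.
Second-derivative test with g''(w) = 2w + 11: g''(-6) = -1 < 0 ⇒ local maximum; g''(-5) = 1 > 0 ⇒ local minimum.
Thus g has its local minimum at w = -5, with value -295/6.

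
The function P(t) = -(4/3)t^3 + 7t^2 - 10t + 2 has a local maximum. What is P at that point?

P'(t) = -4t^2 + 14t - 10. Setting P'(t) = 0 gives t ∈ {1, 5/2}.
Since P''(t) = -8t + 14, we get P''(1) = 6 > 0 ⇒ local minimum; P''(5/2) = -6 < 0 ⇒ local maximum.
The local maximum is P(5/2) = -1/12.

-1/12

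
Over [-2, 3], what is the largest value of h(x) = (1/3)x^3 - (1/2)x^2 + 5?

19/2

h'(x) = x^2 - x, which vanishes at x = 0 and x = 1.
Candidates: h(-2) = 1/3, h(0) = 5, h(1) = 29/6, h(3) = 19/2.
So the maximum is h(3) = 19/2.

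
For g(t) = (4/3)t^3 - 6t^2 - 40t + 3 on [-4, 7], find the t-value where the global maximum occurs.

The derivative is 4t^2 - 12t - 40, which vanishes at t = -2 and t = 5.
Evaluating at the critical points and endpoints: g(-4) = -55/3; g(-2) = 145/3; g(5) = -541/3; g(7) = -341/3.
So the maximum is g(-2) = 145/3.

-2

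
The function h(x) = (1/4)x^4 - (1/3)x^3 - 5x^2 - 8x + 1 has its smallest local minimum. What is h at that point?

Critical points: h'(x) = x^3 - x^2 - 10x - 8 vanishes at x = -2, -1, 4.
h''(x) = 3x^2 - 2x - 10. h''(-2) = 6 > 0 ⇒ local minimum; h''(-1) = -5 < 0 ⇒ local maximum; h''(4) = 30 > 0 ⇒ local minimum.
So the smallest local minimum value is h(4) = -205/3.

-205/3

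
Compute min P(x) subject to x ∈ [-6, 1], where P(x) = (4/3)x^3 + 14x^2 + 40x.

Differentiating, P'(x) = 4x^2 + 28x + 40; which vanishes at x = -5 and x = -2.
Candidates: P(-6) = -24; P(-5) = -50/3; P(-2) = -104/3; P(1) = 166/3.
Hence the absolute minimum is -104/3 at x = -2.

-104/3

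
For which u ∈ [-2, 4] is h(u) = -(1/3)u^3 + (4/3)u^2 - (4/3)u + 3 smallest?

4

The derivative is -u^2 + (8/3)u - 4/3, which vanishes at u = 2/3 and u = 2.
Candidates: h(-2) = 41/3, h(2/3) = 211/81, h(2) = 3, h(4) = -7/3.
So the minimum is h(4) = -7/3.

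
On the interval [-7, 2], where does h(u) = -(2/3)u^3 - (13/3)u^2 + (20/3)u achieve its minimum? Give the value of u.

h'(u) = -2u^2 - (26/3)u + 20/3, which vanishes at u = -5 and u = 2/3.
Evaluating at the critical points and endpoints: h(-7) = -91/3; h(-5) = -175/3; h(2/3) = 188/81; h(2) = -28/3.
Hence the absolute minimum is -175/3 at u = -5.

-5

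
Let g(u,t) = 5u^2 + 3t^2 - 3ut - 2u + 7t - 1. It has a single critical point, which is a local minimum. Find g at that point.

∂g/∂u = 10u - 3t - 2 = 0 and ∂g/∂t = -3u + 6t + 7 = 0, so (u, t) = (-3/17, -64/51).
The Hessian has g_{uu} = 10, g_{tt} = 6, g_{ut} = -3, giving D = 51 > 0 with g_{uu} > 0, so the point is a local minimum.
g(-3/17, -64/51) = -266/51.

-266/51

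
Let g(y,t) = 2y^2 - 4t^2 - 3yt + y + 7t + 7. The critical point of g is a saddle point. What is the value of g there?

∂g/∂y = 4y - 3t + 1 = 0 and ∂g/∂t = -3y - 8t + 7 = 0, so (y, t) = (13/41, 31/41).
The Hessian has g_{yy} = 4, g_{tt} = -8, g_{yt} = -3, giving D = -41 < 0, so the point is a saddle point.
g(13/41, 31/41) = 402/41.

402/41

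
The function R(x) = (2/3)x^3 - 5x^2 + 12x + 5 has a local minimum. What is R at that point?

R'(x) = 2x^2 - 10x + 12. Setting R'(x) = 0 gives x ∈ {2, 3}.
R''(x) = 4x - 10. R''(2) = -2 < 0 ⇒ local maximum; R''(3) = 2 > 0 ⇒ local minimum.
So the local minimum value is R(3) = 14.

14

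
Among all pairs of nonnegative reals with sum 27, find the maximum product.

With x + y = 27, the product is P(x) = x(27 − x).
P'(x) = 27 − 2x = 0 gives x = 27/2; P'' = −2 < 0, so this is the maximum.
P = 27/2·27/2 = 729/4.

729/4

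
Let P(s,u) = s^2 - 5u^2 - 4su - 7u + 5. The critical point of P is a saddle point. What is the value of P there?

∂P/∂s = 2s - 4u = 0 and ∂P/∂u = -4s - 10u - 7 = 0, so (s, u) = (-7/9, -7/18).
The Hessian has P_{ss} = 2, P_{uu} = -10, P_{su} = -4, giving D = -36 < 0, so the point is a saddle point.
P(-7/9, -7/18) = 229/36.

229/36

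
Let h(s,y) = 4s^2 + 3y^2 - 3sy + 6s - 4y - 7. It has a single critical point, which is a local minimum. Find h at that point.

∂h/∂s = 8s - 3y + 6 = 0 and ∂h/∂y = -3s + 6y - 4 = 0, so (s, y) = (-8/13, 14/39).
The Hessian has h_{ss} = 8, h_{yy} = 6, h_{sy} = -3, giving D = 39 > 0 with h_{ss} > 0, so the point is a local minimum.
h(-8/13, 14/39) = -373/39.

-373/39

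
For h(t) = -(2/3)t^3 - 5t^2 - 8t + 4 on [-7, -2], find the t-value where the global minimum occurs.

-4

h'(t) = -2t^2 - 10t - 8, whose only zero in [-7, -2] is t = -4.
Evaluating at the critical points and endpoints: h(-7) = 131/3; h(-4) = -4/3; h(-2) = 16/3.
The minimum over the interval is -4/3, attained at t = -4.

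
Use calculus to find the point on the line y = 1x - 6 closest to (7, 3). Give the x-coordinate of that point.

8

Minimize D(x)^2 = (x - 7)^2 + (x - 9)^2.
d/dx[D^2] = 2(x - 7) + 2·1·(x - 9) = 0 ⇒ x = 8.
Then y = 2 and the distance is √(2) ≈ 1.4142.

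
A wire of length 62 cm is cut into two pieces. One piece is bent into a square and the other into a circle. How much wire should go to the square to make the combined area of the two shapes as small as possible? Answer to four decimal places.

34.7261

Let x be the length used for the square. Square side x/4; circle radius (62−x)/(2π).
A(x) = (x/4)² + π·((62−x)/(2π))² = x²/16 + (62−x)²/(4π) for 0 ≤ x ≤ 62. A'(x) = x/8 − (62−x)/(2π) = 0 gives x = 4·62/(π+4) ≈ 34.7261.
A'' = 1/8 + 1/(2π) > 0, so this gives the minimum combined area; x ≈ 34.7261 cm to the square.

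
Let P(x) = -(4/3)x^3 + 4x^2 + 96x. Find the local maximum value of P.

P'(x) = -4x^2 + 8x + 96 = 0 at x = -4, 6.
P''(x) = -8x + 8. P''(-4) = 40 > 0 ⇒ local minimum; P''(6) = -40 < 0 ⇒ local maximum.
The local maximum is P(6) = 432.

432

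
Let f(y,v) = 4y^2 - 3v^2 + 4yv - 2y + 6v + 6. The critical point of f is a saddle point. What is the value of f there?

∂f/∂y = 8y + 4v - 2 = 0 and ∂f/∂v = 4y - 6v + 6 = 0, so (y, v) = (-3/16, 7/8).
The Hessian has f_{yy} = 8, f_{vv} = -6, f_{yv} = 4, giving D = -64 < 0, so the point is a saddle point.
f(-3/16, 7/8) = 141/16.

141/16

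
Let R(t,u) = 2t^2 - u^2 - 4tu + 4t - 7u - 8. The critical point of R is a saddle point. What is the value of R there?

-37/4

∂R/∂t = 4t - 4u + 4 = 0 and ∂R/∂u = -4t - 2u - 7 = 0, so (t, u) = (-3/2, -1/2).
The Hessian has R_{tt} = 4, R_{uu} = -2, R_{tu} = -4, giving D = -24 < 0, so the point is a saddle point.
R(-3/2, -1/2) = -37/4.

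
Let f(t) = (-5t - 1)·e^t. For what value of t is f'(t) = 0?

-6/5

By the product rule, f'(t) = (-5t - 6)·e^t. Since e^t > 0, the only critical point is t = -6/5.
f''(-6/5) has the same sign as -5 < 0, so this is a local maximum.
f(-6/5) = (5)·e^(-6/5) ≈ 1.5060.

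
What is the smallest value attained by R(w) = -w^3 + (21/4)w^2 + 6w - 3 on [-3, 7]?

Differentiating, R'(w) = -3w^2 + (21/2)w + 6; which vanishes at w = -1/2 and w = 4.
Candidates: R(-3) = 213/4, R(-1/2) = -73/16, R(4) = 41, R(7) = -187/4.
Hence the absolute minimum is -187/4 at w = 7.

-187/4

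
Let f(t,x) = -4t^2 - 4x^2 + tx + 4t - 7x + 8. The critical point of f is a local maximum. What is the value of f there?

736/63

∂f/∂t = -8t + x + 4 = 0 and ∂f/∂x = t - 8x - 7 = 0, so (t, x) = (25/63, -52/63).
The Hessian has f_{tt} = -8, f_{xx} = -8, f_{tx} = 1, giving D = 63 > 0 with f_{tt} < 0, so the point is a local maximum.
f(25/63, -52/63) = 736/63.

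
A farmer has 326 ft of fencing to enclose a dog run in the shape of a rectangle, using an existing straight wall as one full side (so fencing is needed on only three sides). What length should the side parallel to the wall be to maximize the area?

163

Let the sides perpendicular to the wall have length x and the parallel side y, so 2x + y = 326 and the area is A = xy = x(326 − 2x).
A'(x) = 326 − 4x = 0 gives x = 163/2, and A''(x) = −4 < 0 confirms a maximum.
Then y = 326 − 2·163/2 = 163 and A = 26569/2.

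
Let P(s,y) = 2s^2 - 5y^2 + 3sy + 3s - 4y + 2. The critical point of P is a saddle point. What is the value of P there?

121/49

∂P/∂s = 4s + 3y + 3 = 0 and ∂P/∂y = 3s - 10y - 4 = 0, so (s, y) = (-18/49, -25/49).
The Hessian has P_{ss} = 4, P_{yy} = -10, P_{sy} = 3, giving D = -49 < 0, so the point is a saddle point.
P(-18/49, -25/49) = 121/49.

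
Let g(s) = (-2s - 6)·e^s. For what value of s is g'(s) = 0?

-4

By the product rule, g'(s) = (-2s - 8)·e^s. Since e^s > 0, the only critical point is s = -4.
g''(-4) has the same sign as -2 < 0, so this is a local maximum.
g(-4) = (2)·e^(-4) ≈ 0.0366.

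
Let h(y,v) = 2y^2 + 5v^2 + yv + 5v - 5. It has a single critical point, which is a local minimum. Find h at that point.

-245/39

∂h/∂y = 4y + v = 0 and ∂h/∂v = y + 10v + 5 = 0, so (y, v) = (5/39, -20/39).
The Hessian has h_{yy} = 4, h_{vv} = 10, h_{yv} = 1, giving D = 39 > 0 with h_{yy} > 0, so the point is a local minimum.
h(5/39, -20/39) = -245/39.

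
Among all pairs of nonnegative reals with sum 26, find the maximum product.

With x + y = 26, the product is P(x) = x(26 − x).
P'(x) = 26 − 2x = 0 gives x = 13; P'' = −2 < 0, so this is the maximum.
P = 13·13 = 169.

169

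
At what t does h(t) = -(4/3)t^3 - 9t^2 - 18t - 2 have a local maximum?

h'(t) = -4t^2 - 18t - 18. Setting h'(t) = 0 gives t ∈ {-3, -3/2}.
Since h''(t) = -8t - 18, we get h''(-3) = 6 > 0 ⇒ local minimum; h''(-3/2) = -6 < 0 ⇒ local maximum.
The local maximum is h(-3/2) = 37/4.

-3/2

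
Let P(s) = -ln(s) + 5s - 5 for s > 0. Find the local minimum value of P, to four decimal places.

-2.3906

P'(s) = -1/s + 5 = 0 gives s = 1/5.
P''(s) = 1/s², which is positive for s > 0, so this is a local minimum.
P(1/5) = -1·ln(1/5) + 1 - 5 ≈ -2.3906.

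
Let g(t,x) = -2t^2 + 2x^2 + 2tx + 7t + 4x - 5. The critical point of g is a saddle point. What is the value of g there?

∂g/∂t = -4t + 2x + 7 = 0 and ∂g/∂x = 2t + 4x + 4 = 0, so (t, x) = (1, -3/2).
The Hessian has g_{tt} = -4, g_{xx} = 4, g_{tx} = 2, giving D = -20 < 0, so the point is a saddle point.
g(1, -3/2) = -9/2.

-9/2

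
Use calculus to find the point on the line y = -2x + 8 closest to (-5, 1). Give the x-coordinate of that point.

Minimize D(x)^2 = (x + 5)^2 + (-2x + 7)^2.
d/dx[D^2] = 2(x + 5) + 2·(-2)·(-2x + 7) = 0 ⇒ x = 9/5.
Then y = 22/5 and the distance is √(289/5) ≈ 7.6026.

9/5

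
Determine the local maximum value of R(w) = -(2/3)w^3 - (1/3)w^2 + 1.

1

R'(w) = -2w^2 - (2/3)w. Setting R'(w) = 0 gives w ∈ {-1/3, 0}.
Second-derivative test with R''(w) = -4w - 2/3: R''(-1/3) = 2/3 > 0 ⇒ local minimum; R''(0) = -2/3 < 0 ⇒ local maximum.
So the local maximum value is R(0) = 1.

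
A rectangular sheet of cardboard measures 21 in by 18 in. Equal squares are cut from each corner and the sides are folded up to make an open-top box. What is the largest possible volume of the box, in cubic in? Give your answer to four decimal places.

With cut size x, the volume is V(x) = x(21 − 2x)(18 − 2x) for 0 < x < 9.
V'(x) = 12x^2 − 156x + 378. Setting V'(x) = 0 gives x ≈ 3.2213 (the root in (0, 9)).
V''(x) = 24x − 156 is negative there, so this is the maximum; V ≈ 541.9699.

541.9699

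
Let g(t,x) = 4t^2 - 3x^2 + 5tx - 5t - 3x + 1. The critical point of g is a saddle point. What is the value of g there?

∂g/∂t = 8t + 5x - 5 = 0 and ∂g/∂x = 5t - 6x - 3 = 0, so (t, x) = (45/73, 1/73).
The Hessian has g_{tt} = 8, g_{xx} = -6, g_{tx} = 5, giving D = -73 < 0, so the point is a saddle point.
g(45/73, 1/73) = -41/73.

-41/73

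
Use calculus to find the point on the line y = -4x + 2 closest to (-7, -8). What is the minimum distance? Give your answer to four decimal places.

9.2164

Minimize D(x)^2 = (x + 7)^2 + (-4x + 10)^2.
d/dx[D^2] = 2(x + 7) + 2·(-4)·(-4x + 10) = 0 ⇒ x = 33/17.
Then y = -98/17 and the distance is √(1444/17) ≈ 9.2164.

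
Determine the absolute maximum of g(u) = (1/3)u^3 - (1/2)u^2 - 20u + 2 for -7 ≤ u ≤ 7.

158/3

The derivative is u^2 - u - 20, which vanishes at u = -4 and u = 5.
Compare values at every candidate in [-7, 7]: g(-7) = 19/6; g(-4) = 158/3; g(5) = -413/6; g(7) = -289/6.
So the maximum is g(-4) = 158/3.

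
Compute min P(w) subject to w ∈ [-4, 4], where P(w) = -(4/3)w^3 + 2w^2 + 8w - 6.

The derivative is -4w^2 + 4w + 8, which vanishes at w = -1 and w = 2.
Candidates: P(-4) = 238/3,  P(-1) = -32/3,  P(2) = 22/3,  P(4) = -82/3.
So the minimum is P(4) = -82/3.

-82/3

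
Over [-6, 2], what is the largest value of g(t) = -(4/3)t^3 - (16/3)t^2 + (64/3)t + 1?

Differentiating, g'(t) = -4t^2 - (32/3)t + 64/3; which vanishes at t = -4 and t = 4/3.
Candidates: g(-6) = -31, g(-4) = -253/3, g(4/3) = 1361/81, g(2) = 35/3.
So the maximum is g(4/3) = 1361/81.

1361/81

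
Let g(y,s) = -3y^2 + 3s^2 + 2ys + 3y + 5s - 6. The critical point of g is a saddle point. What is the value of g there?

-159/20

∂g/∂y = -6y + 2s + 3 = 0 and ∂g/∂s = 2y + 6s + 5 = 0, so (y, s) = (1/5, -9/10).
The Hessian has g_{yy} = -6, g_{ss} = 6, g_{ys} = 2, giving D = -40 < 0, so the point is a saddle point.
g(1/5, -9/10) = -159/20.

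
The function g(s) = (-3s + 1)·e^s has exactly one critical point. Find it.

-2/3

g'(s) = (-3)·e^s + (-3s + 1)·1·e^s = (-3s - 2)·e^s. Since e^s > 0, the only critical point is s = -2/3.
g''(-2/3) has the same sign as -3 < 0, so this is a local maximum.
g(-2/3) = (3)·e^(-2/3) ≈ 1.5403.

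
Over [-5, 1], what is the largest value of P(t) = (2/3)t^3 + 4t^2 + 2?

70/3

The derivative is 2t^2 + 8t, which vanishes at t = -4 and t = 0.
Candidates: P(-5) = 56/3, P(-4) = 70/3, P(0) = 2, P(1) = 20/3.
The maximum over the interval is 70/3, attained at t = -4.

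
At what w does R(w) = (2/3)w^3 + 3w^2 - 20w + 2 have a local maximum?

-5

R'(w) = 2w^2 + 6w - 20. Setting R'(w) = 0 gives w ∈ {-5, 2}.
Second-derivative test with R''(w) = 4w + 6: R''(-5) = -14 < 0 ⇒ local maximum; R''(2) = 14 > 0 ⇒ local minimum.
Thus R has its local maximum at w = -5, with value 281/3.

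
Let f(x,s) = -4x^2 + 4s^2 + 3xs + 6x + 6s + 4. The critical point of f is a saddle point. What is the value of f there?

∂f/∂x = -8x + 3s + 6 = 0 and ∂f/∂s = 3x + 8s + 6 = 0, so (x, s) = (30/73, -66/73).
The Hessian has f_{xx} = -8, f_{ss} = 8, f_{xs} = 3, giving D = -73 < 0, so the point is a saddle point.
f(30/73, -66/73) = 184/73.

184/73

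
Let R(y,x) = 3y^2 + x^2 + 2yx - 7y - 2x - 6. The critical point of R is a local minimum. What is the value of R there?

∂R/∂y = 6y + 2x - 7 = 0 and ∂R/∂x = 2y + 2x - 2 = 0, so (y, x) = (5/4, -1/4).
The Hessian has R_{yy} = 6, R_{xx} = 2, R_{yx} = 2, giving D = 8 > 0 with R_{yy} > 0, so the point is a local minimum.
R(5/4, -1/4) = -81/8.

-81/8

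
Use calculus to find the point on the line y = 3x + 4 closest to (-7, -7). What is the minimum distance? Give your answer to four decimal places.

Minimize D(x)^2 = (x + 7)^2 + (3x + 11)^2.
d/dx[D^2] = 2(x + 7) + 2·3·(3x + 11) = 0 ⇒ x = -4.
Then y = -8 and the distance is √(10) ≈ 3.1623.

3.1623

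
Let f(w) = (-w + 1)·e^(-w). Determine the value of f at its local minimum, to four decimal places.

-0.1353

By the product rule, f'(w) = (w - 2)·e^(-w). Since e^(-w) > 0, the only critical point is w = 2.
f''(2) has the same sign as 1 > 0, so this is a local minimum.
f(2) = (-1)·e^(-2) ≈ -0.1353.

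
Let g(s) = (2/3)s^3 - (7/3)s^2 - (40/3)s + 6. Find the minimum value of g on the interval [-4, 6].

Differentiating, g'(s) = 2s^2 - (14/3)s - 40/3; which vanishes at s = -5/3 and s = 4.
Candidates: g(-4) = -62/3; g(-5/3) = 1511/81; g(4) = -42; g(6) = -14.
So the minimum is g(4) = -42.

-42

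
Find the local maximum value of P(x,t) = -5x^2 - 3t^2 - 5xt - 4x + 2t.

108/35

∂P/∂x = -10x - 5t - 4 = 0 and ∂P/∂t = -5x - 6t + 2 = 0, so (x, t) = (-34/35, 8/7).
The Hessian has P_{xx} = -10, P_{tt} = -6, P_{xt} = -5, giving D = 35 > 0 with P_{xx} < 0, so the point is a local maximum.
P(-34/35, 8/7) = 108/35.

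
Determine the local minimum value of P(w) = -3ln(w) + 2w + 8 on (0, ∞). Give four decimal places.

P'(w) = -3/w + 2 = 0 gives w = 3/2.
P''(w) = 3/w², which is positive for w > 0, so this is a local minimum.
P(3/2) = -3·ln(3/2) + 3 + 8 ≈ 9.7836.

9.7836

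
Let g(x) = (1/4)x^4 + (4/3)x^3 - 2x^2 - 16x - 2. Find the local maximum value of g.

46/3

g'(x) = x^3 + 4x^2 - 4x - 16 = 0 at x = -4, -2, 2.
Second-derivative test with g''(x) = 3x^2 + 8x - 4: g''(-4) = 12 > 0 ⇒ local minimum; g''(-2) = -8 < 0 ⇒ local maximum; g''(2) = 24 > 0 ⇒ local minimum.
The local maximum is g(-2) = 46/3.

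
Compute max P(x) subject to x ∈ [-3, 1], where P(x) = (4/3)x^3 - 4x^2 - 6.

-6

P'(x) = 4x^2 - 8x, whose only zero in [-3, 1] is x = 0.
Compare values at every candidate in [-3, 1]: P(-3) = -78; P(0) = -6; P(1) = -26/3.
The maximum over the interval is -6, attained at x = 0.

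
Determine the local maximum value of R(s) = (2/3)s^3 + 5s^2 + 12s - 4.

-13

R'(s) = 2s^2 + 10s + 12. Setting R'(s) = 0 gives s ∈ {-3, -2}.
R''(s) = 4s + 10. R''(-3) = -2 < 0 ⇒ local maximum; R''(-2) = 2 > 0 ⇒ local minimum.
The local maximum is R(-3) = -13.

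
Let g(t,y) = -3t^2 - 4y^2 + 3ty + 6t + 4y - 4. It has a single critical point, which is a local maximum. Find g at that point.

∂g/∂t = -6t + 3y + 6 = 0 and ∂g/∂y = 3t - 8y + 4 = 0, so (t, y) = (20/13, 14/13).
The Hessian has g_{tt} = -6, g_{yy} = -8, g_{ty} = 3, giving D = 39 > 0 with g_{tt} < 0, so the point is a local maximum.
g(20/13, 14/13) = 36/13.

36/13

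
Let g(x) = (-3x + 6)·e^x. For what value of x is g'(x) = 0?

1

By the product rule, g'(x) = (-3x + 3)·e^x. Since e^x > 0, the only critical point is x = 1.
g''(1) has the same sign as -3 < 0, so this is a local maximum.
g(1) = (3)·e^(1) ≈ 8.1548.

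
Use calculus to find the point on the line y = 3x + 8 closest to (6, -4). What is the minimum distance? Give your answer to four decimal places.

Minimize D(x)^2 = (x - 6)^2 + (3x + 12)^2.
d/dx[D^2] = 2(x - 6) + 2·3·(3x + 12) = 0 ⇒ x = -3.
Then y = -1 and the distance is √(90) ≈ 9.4868.

9.4868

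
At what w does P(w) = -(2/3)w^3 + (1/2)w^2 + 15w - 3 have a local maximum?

P'(w) = -2w^2 + w + 15 = 0 at w = -5/2, 3.
P''(w) = -4w + 1. P''(-5/2) = 11 > 0 ⇒ local minimum; P''(3) = -11 < 0 ⇒ local maximum.
So the local maximum value is P(3) = 57/2.

3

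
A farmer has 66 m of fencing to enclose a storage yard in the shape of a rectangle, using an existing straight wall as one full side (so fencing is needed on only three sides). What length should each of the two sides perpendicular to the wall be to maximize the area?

Let the sides perpendicular to the wall have length x and the parallel side y, so 2x + y = 66 and the area is A = xy = x(66 − 2x).
A'(x) = 66 − 4x = 0 gives x = 33/2, and A''(x) = −4 < 0 confirms a maximum.
Then y = 66 − 2·33/2 = 33 and A = 1089/2.

33/2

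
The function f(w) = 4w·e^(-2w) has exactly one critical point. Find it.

1/2

Differentiating with the product rule gives f'(w) = (-8w + 4)·e^(-2w). Since e^(-2w) > 0, the only critical point is w = 1/2.
f''(1/2) has the same sign as -8 < 0, so this is a local maximum.
f(1/2) = (2)·e^(-1) ≈ 0.7358.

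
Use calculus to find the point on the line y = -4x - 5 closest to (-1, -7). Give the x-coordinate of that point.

Minimize D(x)^2 = (x + 1)^2 + (-4x + 2)^2.
d/dx[D^2] = 2(x + 1) + 2·(-4)·(-4x + 2) = 0 ⇒ x = 7/17.
Then y = -113/17 and the distance is √(36/17) ≈ 1.4552.

7/17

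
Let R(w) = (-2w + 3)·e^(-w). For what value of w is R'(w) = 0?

5/2

Differentiating with the product rule gives R'(w) = (2w - 5)·e^(-w). Since e^(-w) > 0, the only critical point is w = 5/2.
R''(5/2) has the same sign as 2 > 0, so this is a local minimum.
R(5/2) = (-2)·e^(-5/2) ≈ -0.1642.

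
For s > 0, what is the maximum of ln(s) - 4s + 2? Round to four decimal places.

-0.3863

P'(s) = 1/s − 4 = 0 gives s = 1/4.
P''(s) = -1/s², which is negative for s > 0, so this is a local maximum.
P(1/4) = 1·ln(1/4) - 1 + 2 ≈ -0.3863.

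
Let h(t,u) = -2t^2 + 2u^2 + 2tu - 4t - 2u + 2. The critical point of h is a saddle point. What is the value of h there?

∂h/∂t = -4t + 2u - 4 = 0 and ∂h/∂u = 2t + 4u - 2 = 0, so (t, u) = (-3/5, 4/5).
The Hessian has h_{tt} = -4, h_{uu} = 4, h_{tu} = 2, giving D = -20 < 0, so the point is a saddle point.
h(-3/5, 4/5) = 12/5.

12/5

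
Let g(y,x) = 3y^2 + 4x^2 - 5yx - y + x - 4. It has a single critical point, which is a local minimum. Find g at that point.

-94/23

∂g/∂y = 6y - 5x - 1 = 0 and ∂g/∂x = -5y + 8x + 1 = 0, so (y, x) = (3/23, -1/23).
The Hessian has g_{yy} = 6, g_{xx} = 8, g_{yx} = -5, giving D = 23 > 0 with g_{yy} > 0, so the point is a local minimum.
g(3/23, -1/23) = -94/23.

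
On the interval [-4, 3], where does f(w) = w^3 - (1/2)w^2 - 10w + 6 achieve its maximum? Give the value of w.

Differentiating, f'(w) = 3w^2 - w - 10; which vanishes at w = -5/3 and w = 2.
Evaluating at the critical points and endpoints: f(-4) = -26; f(-5/3) = 899/54; f(2) = -8; f(3) = -3/2.
So the maximum is f(-5/3) = 899/54.

-5/3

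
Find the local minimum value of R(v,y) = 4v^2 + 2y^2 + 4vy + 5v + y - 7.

-73/8

∂R/∂v = 8v + 4y + 5 = 0 and ∂R/∂y = 4v + 4y + 1 = 0, so (v, y) = (-1, 3/4).
The Hessian has R_{vv} = 8, R_{yy} = 4, R_{vy} = 4, giving D = 16 > 0 with R_{vv} > 0, so the point is a local minimum.
R(-1, 3/4) = -73/8.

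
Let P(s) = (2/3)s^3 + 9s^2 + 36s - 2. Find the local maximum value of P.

P'(s) = 2s^2 + 18s + 36 = 0 at s = -6, -3.
Second-derivative test with P''(s) = 4s + 18: P''(-6) = -6 < 0 ⇒ local maximum; P''(-3) = 6 > 0 ⇒ local minimum.
So the local maximum value is P(-6) = -38.

-38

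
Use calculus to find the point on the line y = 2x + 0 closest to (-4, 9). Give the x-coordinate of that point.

14/5

Minimize D(x)^2 = (x + 4)^2 + (2x - 9)^2.
d/dx[D^2] = 2(x + 4) + 2·2·(2x - 9) = 0 ⇒ x = 14/5.
Then y = 28/5 and the distance is √(289/5) ≈ 7.6026.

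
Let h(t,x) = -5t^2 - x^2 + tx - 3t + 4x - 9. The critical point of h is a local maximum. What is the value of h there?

-94/19

∂h/∂t = -10t + x - 3 = 0 and ∂h/∂x = t - 2x + 4 = 0, so (t, x) = (-2/19, 37/19).
The Hessian has h_{tt} = -10, h_{xx} = -2, h_{tx} = 1, giving D = 19 > 0 with h_{tt} < 0, so the point is a local maximum.
h(-2/19, 37/19) = -94/19.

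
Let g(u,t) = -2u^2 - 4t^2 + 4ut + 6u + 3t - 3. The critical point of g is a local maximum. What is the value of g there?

∂g/∂u = -4u + 4t + 6 = 0 and ∂g/∂t = 4u - 8t + 3 = 0, so (u, t) = (15/4, 9/4).
The Hessian has g_{uu} = -4, g_{tt} = -8, g_{ut} = 4, giving D = 16 > 0 with g_{uu} < 0, so the point is a local maximum.
g(15/4, 9/4) = 93/8.

93/8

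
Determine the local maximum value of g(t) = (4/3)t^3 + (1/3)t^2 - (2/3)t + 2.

9/4

g'(t) = 4t^2 + (2/3)t - 2/3. Setting g'(t) = 0 gives t ∈ {-1/2, 1/3}.
Second-derivative test with g''(t) = 8t + 2/3: g''(-1/2) = -10/3 < 0 ⇒ local maximum; g''(1/3) = 10/3 > 0 ⇒ local minimum.
The local maximum is g(-1/2) = 9/4.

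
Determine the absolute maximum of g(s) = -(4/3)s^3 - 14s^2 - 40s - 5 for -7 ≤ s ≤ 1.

Differentiating, g'(s) = -4s^2 - 28s - 40; which vanishes at s = -5 and s = -2.
Evaluating at the critical points and endpoints: g(-7) = 139/3; g(-5) = 35/3; g(-2) = 89/3; g(1) = -181/3.
Hence the absolute maximum is 139/3 at s = -7.

139/3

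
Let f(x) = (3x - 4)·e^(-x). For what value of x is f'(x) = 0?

f'(x) = 3·e^(-x) + (3x - 4)·(-1)·e^(-x) = (-3x + 7)·e^(-x). Since e^(-x) > 0, the only critical point is x = 7/3.
f''(7/3) has the same sign as -3 < 0, so this is a local maximum.
f(7/3) = (3)·e^(-7/3) ≈ 0.2909.

7/3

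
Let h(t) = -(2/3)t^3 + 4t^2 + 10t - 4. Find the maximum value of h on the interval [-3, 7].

h'(t) = -2t^2 + 8t + 10, which vanishes at t = -1 and t = 5.
Compare values at every candidate in [-3, 7]: h(-3) = 20; h(-1) = -28/3; h(5) = 188/3; h(7) = 100/3.
The maximum over the interval is 188/3, attained at t = 5.

188/3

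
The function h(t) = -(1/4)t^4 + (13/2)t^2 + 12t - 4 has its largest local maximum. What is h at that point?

h'(t) = -t^3 + 13t + 12 = 0 at t = -3, -1, 4.
Second-derivative test with h''(t) = -3t^2 + 13: h''(-3) = -14 < 0 ⇒ local maximum; h''(-1) = 10 > 0 ⇒ local minimum; h''(4) = -35 < 0 ⇒ local maximum.
The largest local maximum is h(4) = 84.

84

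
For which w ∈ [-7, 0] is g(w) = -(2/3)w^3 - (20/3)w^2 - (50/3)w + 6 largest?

g'(w) = -2w^2 - (40/3)w - 50/3, which vanishes at w = -5 and w = -5/3.
Candidates: g(-7) = 74/3, g(-5) = 6, g(-5/3) = 1486/81, g(0) = 6.
So the maximum is g(-7) = 74/3.

-7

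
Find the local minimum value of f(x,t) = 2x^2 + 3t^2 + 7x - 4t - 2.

-227/24

∂f/∂x = 4x + 7 = 0 and ∂f/∂t = 6t - 4 = 0, so (x, t) = (-7/4, 2/3).
The Hessian has f_{xx} = 4, f_{tt} = 6, f_{xt} = 0, giving D = 24 > 0 with f_{xx} > 0, so the point is a local minimum.
f(-7/4, 2/3) = -227/24.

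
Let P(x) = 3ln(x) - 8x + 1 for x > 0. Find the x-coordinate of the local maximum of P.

P'(x) = 3/x − 8 = 0 gives x = 3/8.
P''(x) = -3/x², which is negative for x > 0, so this is a local maximum.
P(3/8) = 3·ln(3/8) - 3 + 1 ≈ -4.9425.

3/8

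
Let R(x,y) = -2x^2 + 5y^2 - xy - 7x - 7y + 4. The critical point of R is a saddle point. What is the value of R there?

360/41

∂R/∂x = -4x - y - 7 = 0 and ∂R/∂y = -x + 10y - 7 = 0, so (x, y) = (-77/41, 21/41).
The Hessian has R_{xx} = -4, R_{yy} = 10, R_{xy} = -1, giving D = -41 < 0, so the point is a saddle point.
R(-77/41, 21/41) = 360/41.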